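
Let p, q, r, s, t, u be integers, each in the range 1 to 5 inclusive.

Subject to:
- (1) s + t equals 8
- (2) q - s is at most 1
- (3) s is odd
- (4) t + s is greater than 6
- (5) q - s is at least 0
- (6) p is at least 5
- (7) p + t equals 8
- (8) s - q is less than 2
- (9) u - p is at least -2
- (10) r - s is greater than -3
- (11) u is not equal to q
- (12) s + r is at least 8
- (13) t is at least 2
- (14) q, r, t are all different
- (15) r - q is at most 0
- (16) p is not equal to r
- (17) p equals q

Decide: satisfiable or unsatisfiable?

Setting (p, q, r, s, t, u) = (5, 5, 4, 5, 3, 4) satisfies everything: constraint 1: s + t = 8; constraint 2: q - s = 0, and the others follow.

Satisfiable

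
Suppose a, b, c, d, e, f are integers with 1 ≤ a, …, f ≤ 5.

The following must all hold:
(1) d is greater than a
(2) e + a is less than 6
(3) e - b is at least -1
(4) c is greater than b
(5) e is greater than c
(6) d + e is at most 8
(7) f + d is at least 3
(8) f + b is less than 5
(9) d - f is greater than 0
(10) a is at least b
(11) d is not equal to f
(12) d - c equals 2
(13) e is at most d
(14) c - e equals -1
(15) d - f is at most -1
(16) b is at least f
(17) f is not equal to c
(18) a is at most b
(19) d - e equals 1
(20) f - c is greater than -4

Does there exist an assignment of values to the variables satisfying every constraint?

Unsatisfiable

Constraints 4, 5, 13, 15, and 16 give c < e, e ≤ d, d < f, f ≤ b, b < c. Chaining: c < e ≤ d < f ≤ b < c, which forces c < c — impossible.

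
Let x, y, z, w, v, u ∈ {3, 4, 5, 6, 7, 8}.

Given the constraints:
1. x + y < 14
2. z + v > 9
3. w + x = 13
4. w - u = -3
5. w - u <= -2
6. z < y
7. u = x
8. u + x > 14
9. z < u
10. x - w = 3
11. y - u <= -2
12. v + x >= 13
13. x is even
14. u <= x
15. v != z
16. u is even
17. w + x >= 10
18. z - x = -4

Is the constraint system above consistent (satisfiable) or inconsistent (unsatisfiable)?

Try x = 8, y = 5, z = 4, w = 5, v = 8, u = 8.
Check constraint 1: x + y = 13; constraint 2: z + v = 12. The remaining constraints are straightforward to verify.

Satisfiable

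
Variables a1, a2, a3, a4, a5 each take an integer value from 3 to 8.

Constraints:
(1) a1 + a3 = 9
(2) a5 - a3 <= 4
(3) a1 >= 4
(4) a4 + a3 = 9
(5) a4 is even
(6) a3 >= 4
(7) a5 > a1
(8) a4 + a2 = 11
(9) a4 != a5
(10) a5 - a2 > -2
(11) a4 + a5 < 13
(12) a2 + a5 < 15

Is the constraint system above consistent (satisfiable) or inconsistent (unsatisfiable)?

Try a1 = 4, a2 = 7, a3 = 5, a4 = 4, a5 = 7.
Check constraint 1: a1 + a3 = 9; constraint 2: a5 - a3 = 2. The remaining constraints are straightforward to verify.

Satisfiable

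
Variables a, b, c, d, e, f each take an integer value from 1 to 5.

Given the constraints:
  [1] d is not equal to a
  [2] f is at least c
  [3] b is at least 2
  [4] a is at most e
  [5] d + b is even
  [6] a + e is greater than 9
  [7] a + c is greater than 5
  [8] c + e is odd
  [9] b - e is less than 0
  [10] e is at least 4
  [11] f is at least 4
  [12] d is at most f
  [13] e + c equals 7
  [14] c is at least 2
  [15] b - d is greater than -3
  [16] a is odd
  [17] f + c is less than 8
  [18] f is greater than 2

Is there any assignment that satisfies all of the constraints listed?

Take a = 5, b = 2, c = 2, d = 2, e = 5, f = 5. Then constraint 6: a + e = 10; constraint 7: a + c = 7; constraint 9: b - e = -3, and every other listed constraint is also met.

Satisfiable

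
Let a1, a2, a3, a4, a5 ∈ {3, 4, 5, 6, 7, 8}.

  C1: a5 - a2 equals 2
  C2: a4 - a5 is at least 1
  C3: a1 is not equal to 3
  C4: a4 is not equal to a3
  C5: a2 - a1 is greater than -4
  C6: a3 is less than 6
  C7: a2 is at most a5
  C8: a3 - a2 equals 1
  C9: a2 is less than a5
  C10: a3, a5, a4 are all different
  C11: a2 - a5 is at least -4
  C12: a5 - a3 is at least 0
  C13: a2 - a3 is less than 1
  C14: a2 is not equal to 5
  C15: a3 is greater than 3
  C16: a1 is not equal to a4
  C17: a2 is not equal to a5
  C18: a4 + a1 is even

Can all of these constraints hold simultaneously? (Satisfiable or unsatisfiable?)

Take a1 = 6, a2 = 3, a3 = 4, a4 = 8, a5 = 5. Then constraint 1: a5 - a2 = 2; constraint 2: a4 - a5 = 3; constraint 5: a2 - a1 = -3, and every other listed constraint is also met.

Satisfiable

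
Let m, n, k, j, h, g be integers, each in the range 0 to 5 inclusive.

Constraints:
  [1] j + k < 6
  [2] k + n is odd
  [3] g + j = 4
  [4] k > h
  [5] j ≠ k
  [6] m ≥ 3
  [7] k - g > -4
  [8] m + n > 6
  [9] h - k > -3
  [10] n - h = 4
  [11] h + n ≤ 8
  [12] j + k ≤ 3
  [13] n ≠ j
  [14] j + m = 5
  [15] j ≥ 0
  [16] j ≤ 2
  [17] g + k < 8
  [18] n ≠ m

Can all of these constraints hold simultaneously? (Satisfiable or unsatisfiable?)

Satisfiable

Setting (m, n, k, j, h, g) = (4, 5, 2, 1, 1, 3) satisfies everything: constraint 1: j + k = 3; constraint 3: g + j = 4, and the others follow.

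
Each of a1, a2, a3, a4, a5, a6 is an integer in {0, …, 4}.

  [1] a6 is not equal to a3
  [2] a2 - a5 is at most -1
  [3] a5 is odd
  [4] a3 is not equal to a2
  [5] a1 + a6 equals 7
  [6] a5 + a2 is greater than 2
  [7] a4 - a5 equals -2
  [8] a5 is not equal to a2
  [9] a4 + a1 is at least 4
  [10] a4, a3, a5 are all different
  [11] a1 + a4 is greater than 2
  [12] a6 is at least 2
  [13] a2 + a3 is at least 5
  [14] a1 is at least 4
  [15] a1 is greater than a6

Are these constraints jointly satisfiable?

Satisfiable

The assignment a1 = 4, a2 = 1, a3 = 4, a4 = 1, a5 = 3, a6 = 3 works:
  constraint 2 holds since a2 - a5 = -2.
  constraint 5 holds since a1 + a6 = 7.
The rest check out directly.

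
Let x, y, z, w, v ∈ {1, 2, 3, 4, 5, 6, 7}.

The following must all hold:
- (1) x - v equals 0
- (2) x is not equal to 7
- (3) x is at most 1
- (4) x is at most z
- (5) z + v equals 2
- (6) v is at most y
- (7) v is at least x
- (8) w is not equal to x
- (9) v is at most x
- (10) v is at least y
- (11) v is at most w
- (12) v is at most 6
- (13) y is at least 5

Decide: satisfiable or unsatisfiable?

Unsatisfiable

From constraints 10 and 13: v ≥ y and y ≥ 5, so v ≥ 5. From constraints 3 and 9: v ≤ x and x ≤ 1, so v ≤ 1. But 1 < 5, so no value of v works.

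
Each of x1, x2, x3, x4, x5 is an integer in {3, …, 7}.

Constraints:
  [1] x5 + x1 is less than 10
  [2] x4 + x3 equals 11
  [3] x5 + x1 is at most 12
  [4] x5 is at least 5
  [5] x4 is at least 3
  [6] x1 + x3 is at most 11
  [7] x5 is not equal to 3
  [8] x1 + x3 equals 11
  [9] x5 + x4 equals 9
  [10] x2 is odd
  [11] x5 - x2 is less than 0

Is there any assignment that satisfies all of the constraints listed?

Satisfiable

The assignment x1 = 4, x2 = 7, x3 = 7, x4 = 4, x5 = 5 works:
  constraint 1 holds since x5 + x1 = 9.
  constraint 2 holds since x4 + x3 = 11.
The rest check out directly.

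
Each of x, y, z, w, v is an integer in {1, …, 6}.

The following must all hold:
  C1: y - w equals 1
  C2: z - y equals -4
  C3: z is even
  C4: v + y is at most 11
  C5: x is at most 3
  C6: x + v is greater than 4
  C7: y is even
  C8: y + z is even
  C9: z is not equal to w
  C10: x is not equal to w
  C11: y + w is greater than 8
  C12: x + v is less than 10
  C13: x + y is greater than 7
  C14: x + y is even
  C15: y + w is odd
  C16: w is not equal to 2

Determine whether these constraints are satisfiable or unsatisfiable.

Take x = 2, y = 6, z = 2, w = 5, v = 5. Then constraint 1: y - w = 1; constraint 2: z - y = -4; constraint 4: v + y = 11, and every other listed constraint is also met.

Satisfiable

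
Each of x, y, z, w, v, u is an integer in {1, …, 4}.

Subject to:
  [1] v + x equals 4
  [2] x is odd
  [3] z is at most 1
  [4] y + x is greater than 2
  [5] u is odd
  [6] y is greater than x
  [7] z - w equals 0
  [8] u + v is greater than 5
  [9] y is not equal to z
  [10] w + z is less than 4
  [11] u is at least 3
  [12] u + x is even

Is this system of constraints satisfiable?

Satisfiable

The assignment x = 1, y = 4, z = 1, w = 1, v = 3, u = 3 works:
  constraint 1 holds since v + x = 4.
  constraint 4 holds since y + x = 5.
  constraint 7 holds since z - w = 0.
The rest check out directly.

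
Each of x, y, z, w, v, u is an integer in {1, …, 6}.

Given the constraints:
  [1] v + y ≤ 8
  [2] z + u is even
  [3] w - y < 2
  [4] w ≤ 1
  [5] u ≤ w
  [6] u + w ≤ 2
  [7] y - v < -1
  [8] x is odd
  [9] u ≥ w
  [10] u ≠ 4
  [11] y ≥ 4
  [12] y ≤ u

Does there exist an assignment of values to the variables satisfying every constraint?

From constraints 11 and 12: u ≥ y and y ≥ 4, so u ≥ 4. From constraints 4 and 5: u ≤ w and w ≤ 1, so u ≤ 1. But 1 < 4, so no value of u works.

Unsatisfiable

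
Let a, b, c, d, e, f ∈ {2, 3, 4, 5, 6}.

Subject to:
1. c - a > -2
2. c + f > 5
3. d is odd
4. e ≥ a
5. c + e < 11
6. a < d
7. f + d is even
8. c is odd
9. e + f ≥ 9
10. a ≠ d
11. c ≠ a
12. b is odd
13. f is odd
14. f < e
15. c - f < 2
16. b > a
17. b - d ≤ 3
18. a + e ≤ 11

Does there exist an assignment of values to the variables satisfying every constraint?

One satisfying assignment is a = 2, b = 3, c = 3, d = 3, e = 6, f = 3.
For the less obvious constraints — constraint 1: c - a = 1; constraint 2: c + f = 6; constraint 5: c + e = 9 — and the others hold by inspection.

Satisfiable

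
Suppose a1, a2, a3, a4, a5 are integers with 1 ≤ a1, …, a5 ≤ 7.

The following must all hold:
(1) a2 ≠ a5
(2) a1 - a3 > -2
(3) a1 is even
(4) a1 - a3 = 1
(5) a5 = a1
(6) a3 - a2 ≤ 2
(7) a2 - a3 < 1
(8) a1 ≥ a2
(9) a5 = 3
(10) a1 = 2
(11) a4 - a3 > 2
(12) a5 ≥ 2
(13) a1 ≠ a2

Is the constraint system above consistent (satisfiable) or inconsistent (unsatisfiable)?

Unsatisfiable

Constraint 9 fixes a5 = 3 and constraint 10 fixes a1 = 2, but constraint 5 requires a5 = a1. Since 3 ≠ 2, contradiction.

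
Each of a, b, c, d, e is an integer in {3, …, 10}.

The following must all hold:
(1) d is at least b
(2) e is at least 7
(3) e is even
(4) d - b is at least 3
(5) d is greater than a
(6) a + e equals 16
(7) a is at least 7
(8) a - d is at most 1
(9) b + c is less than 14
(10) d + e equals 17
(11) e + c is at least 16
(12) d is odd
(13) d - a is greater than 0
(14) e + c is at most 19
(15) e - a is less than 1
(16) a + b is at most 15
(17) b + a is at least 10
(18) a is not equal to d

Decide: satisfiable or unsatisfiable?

One satisfying assignment is a = 8, b = 5, c = 8, d = 9, e = 8.
For the less obvious constraints — constraint 4: d - b = 4; constraint 6: a + e = 16; constraint 8: a - d = -1 — and the others hold by inspection.

Satisfiable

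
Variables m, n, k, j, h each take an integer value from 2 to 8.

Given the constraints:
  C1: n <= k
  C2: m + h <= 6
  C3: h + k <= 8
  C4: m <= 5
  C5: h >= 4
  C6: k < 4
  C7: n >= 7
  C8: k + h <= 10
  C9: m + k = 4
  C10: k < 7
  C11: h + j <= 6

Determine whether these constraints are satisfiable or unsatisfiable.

From constraints 1 and 7: k ≥ n ≥ 7. From constraint 5: h ≥ 4. Hence k + h ≥ 11. But constraint 8 requires k + h ≤ 10, and 10 < 11. Contradiction.

Unsatisfiable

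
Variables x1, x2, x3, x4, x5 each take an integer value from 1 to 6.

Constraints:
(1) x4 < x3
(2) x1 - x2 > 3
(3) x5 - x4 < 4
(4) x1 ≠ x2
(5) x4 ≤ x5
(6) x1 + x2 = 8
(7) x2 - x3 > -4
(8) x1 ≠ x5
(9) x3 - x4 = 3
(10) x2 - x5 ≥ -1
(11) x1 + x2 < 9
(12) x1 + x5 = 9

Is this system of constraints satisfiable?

Satisfiable

One satisfying assignment is x1 = 6, x2 = 2, x3 = 5, x4 = 2, x5 = 3.
For the less obvious constraints — constraint 2: x1 - x2 = 4; constraint 3: x5 - x4 = 1; constraint 6: x1 + x2 = 8 — and the others hold by inspection.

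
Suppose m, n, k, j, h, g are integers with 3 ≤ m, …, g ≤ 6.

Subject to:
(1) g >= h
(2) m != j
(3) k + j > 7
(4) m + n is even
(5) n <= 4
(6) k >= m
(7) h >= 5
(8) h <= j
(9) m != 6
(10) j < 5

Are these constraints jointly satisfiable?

From constraints 7 and 8: j ≥ h and h ≥ 5, so j ≥ 5. From constraint 10: j ≤ 4. But 4 < 5, so no value of j works.

Unsatisfiable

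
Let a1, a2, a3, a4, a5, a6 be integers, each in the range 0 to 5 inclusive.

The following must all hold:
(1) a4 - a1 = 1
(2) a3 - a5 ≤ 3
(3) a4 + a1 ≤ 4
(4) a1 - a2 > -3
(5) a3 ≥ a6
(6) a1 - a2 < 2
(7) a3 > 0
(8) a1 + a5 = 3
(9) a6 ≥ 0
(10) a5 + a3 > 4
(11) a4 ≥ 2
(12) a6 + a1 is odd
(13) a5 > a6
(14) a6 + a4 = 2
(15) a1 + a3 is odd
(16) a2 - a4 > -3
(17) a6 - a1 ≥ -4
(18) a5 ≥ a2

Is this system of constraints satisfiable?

The assignment a1 = 1, a2 = 2, a3 = 4, a4 = 2, a5 = 2, a6 = 0 works:
  constraint 1 holds since a4 - a1 = 1.
  constraint 2 holds since a3 - a5 = 2.
  constraint 3 holds since a4 + a1 = 3.
The rest check out directly.

Satisfiable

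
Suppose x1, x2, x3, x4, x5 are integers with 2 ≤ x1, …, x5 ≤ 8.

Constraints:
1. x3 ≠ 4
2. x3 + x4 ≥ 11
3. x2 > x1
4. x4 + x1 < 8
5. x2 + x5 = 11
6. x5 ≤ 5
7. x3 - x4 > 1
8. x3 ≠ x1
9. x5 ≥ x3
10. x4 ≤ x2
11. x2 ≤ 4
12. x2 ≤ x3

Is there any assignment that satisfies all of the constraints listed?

Unsatisfiable

From constraints 6 and 9: x3 ≤ x5 ≤ 5. From constraints 10 and 11: x4 ≤ x2 ≤ 4. Hence x3 + x4 ≤ 9. But constraint 2 requires x3 + x4 ≥ 11, and 11 > 9. Contradiction.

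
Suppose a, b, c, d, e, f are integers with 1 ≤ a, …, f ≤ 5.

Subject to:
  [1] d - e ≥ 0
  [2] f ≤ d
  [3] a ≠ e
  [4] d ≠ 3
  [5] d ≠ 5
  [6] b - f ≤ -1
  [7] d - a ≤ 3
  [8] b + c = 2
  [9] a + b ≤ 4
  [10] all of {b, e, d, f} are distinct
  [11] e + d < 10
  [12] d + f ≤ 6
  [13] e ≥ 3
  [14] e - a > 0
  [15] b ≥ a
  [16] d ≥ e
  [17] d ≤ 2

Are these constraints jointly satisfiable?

Unsatisfiable

From constraint 13: e ≥ 3. From constraints 16 and 17: e ≤ d and d ≤ 2, so e ≤ 2. But 2 < 3, so no value of e works.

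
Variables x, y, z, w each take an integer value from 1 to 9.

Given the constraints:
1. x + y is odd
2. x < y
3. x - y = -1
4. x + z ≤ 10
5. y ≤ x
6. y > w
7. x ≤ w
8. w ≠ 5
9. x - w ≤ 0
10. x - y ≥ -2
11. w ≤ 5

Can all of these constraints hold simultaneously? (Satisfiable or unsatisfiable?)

Constraints 5, 6, and 7 give w < y, y ≤ x, x ≤ w. Chaining: w < y ≤ x ≤ w, which forces w < w — impossible.

Unsatisfiable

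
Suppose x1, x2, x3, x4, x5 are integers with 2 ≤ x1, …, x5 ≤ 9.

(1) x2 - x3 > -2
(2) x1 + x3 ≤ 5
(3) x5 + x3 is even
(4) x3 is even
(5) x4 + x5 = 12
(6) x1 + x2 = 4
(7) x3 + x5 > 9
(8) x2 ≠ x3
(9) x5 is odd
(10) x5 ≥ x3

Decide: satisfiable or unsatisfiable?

Constraint 9 makes x5 odd and constraint 4 makes x3 even, so x5 + x3 must be odd. Constraint 3 says x5 + x3 is even — contradiction.

Unsatisfiable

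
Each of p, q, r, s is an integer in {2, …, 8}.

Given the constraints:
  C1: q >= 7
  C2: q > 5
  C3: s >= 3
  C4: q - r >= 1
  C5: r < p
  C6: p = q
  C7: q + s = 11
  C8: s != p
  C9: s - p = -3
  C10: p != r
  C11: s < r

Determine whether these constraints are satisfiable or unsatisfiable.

The assignment p = 7, q = 7, r = 5, s = 4 works:
  constraint 4 holds since q - r = 2.
  constraint 7 holds since q + s = 11.
  constraint 9 holds since s - p = -3.
The rest check out directly.

Satisfiable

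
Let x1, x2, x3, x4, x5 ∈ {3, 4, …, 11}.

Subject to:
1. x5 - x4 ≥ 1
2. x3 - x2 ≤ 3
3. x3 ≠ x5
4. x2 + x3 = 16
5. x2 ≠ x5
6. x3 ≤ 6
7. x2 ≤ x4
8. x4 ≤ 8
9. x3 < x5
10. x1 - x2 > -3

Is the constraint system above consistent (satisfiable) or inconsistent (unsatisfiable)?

Unsatisfiable

From constraints 7 and 8: x2 ≤ x4 ≤ 8. From constraint 6: x3 ≤ 6. Hence x2 + x3 ≤ 14. But constraint 4 requires x2 + x3 = 16, and 16 > 14. Contradiction.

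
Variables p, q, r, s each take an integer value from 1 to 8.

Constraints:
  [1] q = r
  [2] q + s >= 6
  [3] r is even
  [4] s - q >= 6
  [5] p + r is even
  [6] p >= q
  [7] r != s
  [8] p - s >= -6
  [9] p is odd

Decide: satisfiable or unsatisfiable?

Constraint 9 makes p odd and constraint 3 makes r even, so p + r must be odd. Constraint 5 says p + r is even — contradiction.

Unsatisfiable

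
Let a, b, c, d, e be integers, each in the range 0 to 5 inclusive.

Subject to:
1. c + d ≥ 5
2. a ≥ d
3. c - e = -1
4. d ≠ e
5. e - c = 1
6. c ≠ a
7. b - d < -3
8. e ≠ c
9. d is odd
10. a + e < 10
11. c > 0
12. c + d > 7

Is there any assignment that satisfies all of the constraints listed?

Satisfiable

One satisfying assignment is a = 5, b = 1, c = 3, d = 5, e = 4.
For the less obvious constraints — constraint 1: c + d = 8; constraint 3: c - e = -1; constraint 5: e - c = 1 — and the others hold by inspection.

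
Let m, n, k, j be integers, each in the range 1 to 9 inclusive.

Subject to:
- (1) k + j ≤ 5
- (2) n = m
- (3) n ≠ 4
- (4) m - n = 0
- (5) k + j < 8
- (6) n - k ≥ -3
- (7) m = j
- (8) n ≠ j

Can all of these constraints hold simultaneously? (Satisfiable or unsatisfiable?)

From constraints 2 and 7, n = m = j, so n = j. But constraint 8 says n ≠ j. Contradiction.

Unsatisfiable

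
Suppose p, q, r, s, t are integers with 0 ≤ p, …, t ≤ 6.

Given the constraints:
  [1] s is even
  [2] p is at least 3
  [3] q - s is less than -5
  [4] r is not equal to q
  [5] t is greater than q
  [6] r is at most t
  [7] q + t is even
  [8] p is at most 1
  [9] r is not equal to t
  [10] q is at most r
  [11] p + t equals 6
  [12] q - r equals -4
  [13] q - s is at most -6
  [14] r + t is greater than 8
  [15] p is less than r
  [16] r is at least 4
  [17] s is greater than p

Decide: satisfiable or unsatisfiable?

From constraint 2: p ≥ 3. From constraints 6 and 16: t ≥ r ≥ 4. Hence p + t ≥ 7. But constraint 11 requires p + t = 6, and 6 < 7. Contradiction.

Unsatisfiable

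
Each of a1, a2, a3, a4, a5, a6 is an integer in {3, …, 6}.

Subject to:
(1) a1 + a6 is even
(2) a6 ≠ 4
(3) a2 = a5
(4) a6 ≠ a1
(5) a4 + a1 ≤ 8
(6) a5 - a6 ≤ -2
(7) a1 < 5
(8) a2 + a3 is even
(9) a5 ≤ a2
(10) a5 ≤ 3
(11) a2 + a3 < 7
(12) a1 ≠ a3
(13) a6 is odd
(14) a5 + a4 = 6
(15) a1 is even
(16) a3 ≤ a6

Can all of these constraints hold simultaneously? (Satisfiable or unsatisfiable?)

Constraint 15 makes a1 even and constraint 13 makes a6 odd, so a1 + a6 must be odd. Constraint 1 says a1 + a6 is even — contradiction.

Unsatisfiable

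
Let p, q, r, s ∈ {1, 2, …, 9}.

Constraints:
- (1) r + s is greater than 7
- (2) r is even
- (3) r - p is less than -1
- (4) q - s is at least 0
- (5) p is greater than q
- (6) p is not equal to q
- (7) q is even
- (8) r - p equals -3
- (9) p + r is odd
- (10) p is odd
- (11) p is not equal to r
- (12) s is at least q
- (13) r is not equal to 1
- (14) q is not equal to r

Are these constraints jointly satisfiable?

Try p = 9, q = 2, r = 6, s = 2.
Check constraint 1: r + s = 8; constraint 3: r - p = -3; constraint 4: q - s = 0. The remaining constraints are straightforward to verify.

Satisfiable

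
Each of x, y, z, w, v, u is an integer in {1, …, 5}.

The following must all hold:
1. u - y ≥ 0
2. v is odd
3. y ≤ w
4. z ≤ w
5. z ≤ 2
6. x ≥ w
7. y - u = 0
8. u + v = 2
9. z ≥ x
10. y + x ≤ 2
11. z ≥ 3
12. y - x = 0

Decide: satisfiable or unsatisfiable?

Unsatisfiable

From constraint 11: z ≥ 3. From constraint 5: z ≤ 2. But 2 < 3, so no value of z works.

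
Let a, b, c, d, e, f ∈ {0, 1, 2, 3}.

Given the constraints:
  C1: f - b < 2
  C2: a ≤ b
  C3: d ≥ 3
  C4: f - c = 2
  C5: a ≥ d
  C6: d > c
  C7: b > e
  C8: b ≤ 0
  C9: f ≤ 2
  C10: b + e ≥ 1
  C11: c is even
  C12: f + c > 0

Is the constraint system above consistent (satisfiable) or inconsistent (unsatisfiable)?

Unsatisfiable

From constraints 3 and 5: a ≥ d and d ≥ 3, so a ≥ 3. From constraints 2 and 8: a ≤ b and b ≤ 0, so a ≤ 0. But 0 < 3, so no value of a works.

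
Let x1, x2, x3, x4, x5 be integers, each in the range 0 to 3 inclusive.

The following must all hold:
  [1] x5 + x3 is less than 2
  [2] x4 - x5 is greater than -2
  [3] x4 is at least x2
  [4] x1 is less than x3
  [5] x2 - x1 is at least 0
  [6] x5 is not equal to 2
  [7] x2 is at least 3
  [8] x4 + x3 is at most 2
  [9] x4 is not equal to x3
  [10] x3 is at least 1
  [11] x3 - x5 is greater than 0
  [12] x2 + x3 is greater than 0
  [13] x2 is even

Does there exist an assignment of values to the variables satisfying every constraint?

Unsatisfiable

From constraints 3 and 7: x4 ≥ x2 ≥ 3. From constraint 10: x3 ≥ 1. Hence x4 + x3 ≥ 4. But constraint 8 requires x4 + x3 ≤ 2, and 2 < 4. Contradiction.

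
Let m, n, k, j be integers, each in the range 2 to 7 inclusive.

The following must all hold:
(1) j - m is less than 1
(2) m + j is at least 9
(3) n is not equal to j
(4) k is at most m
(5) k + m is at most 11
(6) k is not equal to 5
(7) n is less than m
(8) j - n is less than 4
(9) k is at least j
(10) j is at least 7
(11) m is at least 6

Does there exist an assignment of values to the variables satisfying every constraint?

Unsatisfiable

From constraints 9 and 10: k ≥ j ≥ 7. From constraint 11: m ≥ 6. Hence k + m ≥ 13. But constraint 5 requires k + m ≤ 11, and 11 < 13. Contradiction.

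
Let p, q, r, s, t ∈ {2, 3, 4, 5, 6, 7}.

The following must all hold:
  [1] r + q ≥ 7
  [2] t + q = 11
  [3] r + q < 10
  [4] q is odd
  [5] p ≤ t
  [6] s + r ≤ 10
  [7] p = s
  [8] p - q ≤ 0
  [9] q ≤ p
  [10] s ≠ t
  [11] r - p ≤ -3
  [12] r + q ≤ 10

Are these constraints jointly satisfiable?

Take p = 5, q = 5, r = 2, s = 5, t = 6. Then constraint 1: r + q = 7; constraint 2: t + q = 11; constraint 3: r + q = 7, and every other listed constraint is also met.

Satisfiable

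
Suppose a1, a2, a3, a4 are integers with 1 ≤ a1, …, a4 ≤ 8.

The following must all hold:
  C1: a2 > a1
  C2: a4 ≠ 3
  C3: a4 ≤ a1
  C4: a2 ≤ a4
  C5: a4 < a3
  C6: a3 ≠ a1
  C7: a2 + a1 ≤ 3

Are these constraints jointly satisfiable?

Constraints 1, 3, and 4 give a2 ≤ a4, a4 ≤ a1, a1 < a2. Chaining: a2 ≤ a4 ≤ a1 < a2, which forces a2 < a2 — impossible.

Unsatisfiable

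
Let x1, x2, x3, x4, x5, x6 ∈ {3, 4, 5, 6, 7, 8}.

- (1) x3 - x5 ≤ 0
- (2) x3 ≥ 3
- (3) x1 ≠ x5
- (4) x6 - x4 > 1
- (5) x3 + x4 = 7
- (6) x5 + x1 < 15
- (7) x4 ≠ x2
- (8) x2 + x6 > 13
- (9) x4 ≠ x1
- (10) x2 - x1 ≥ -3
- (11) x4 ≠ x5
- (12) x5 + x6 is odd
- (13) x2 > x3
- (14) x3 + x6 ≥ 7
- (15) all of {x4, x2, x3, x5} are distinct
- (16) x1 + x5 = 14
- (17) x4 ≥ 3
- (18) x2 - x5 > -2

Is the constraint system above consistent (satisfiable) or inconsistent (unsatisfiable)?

Setting (x1, x2, x3, x4, x5, x6) = (8, 7, 3, 4, 6, 7) satisfies everything: constraint 1: x3 - x5 = -3; constraint 4: x6 - x4 = 3; constraint 5: x3 + x4 = 7, and the others follow.

Satisfiable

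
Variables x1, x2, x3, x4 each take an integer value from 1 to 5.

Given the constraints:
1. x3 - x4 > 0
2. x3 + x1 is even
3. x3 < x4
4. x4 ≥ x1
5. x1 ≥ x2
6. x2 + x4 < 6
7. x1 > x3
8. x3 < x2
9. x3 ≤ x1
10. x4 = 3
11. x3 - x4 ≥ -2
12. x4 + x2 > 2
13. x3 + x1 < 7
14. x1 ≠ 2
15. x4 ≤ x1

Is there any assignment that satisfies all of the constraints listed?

Constraints 1, 4, 5, and 8 give x4 < x3, x3 < x2, x2 ≤ x1, x1 ≤ x4. Chaining: x4 < x3 < x2 ≤ x1 ≤ x4, which forces x4 < x4 — impossible.

Unsatisfiable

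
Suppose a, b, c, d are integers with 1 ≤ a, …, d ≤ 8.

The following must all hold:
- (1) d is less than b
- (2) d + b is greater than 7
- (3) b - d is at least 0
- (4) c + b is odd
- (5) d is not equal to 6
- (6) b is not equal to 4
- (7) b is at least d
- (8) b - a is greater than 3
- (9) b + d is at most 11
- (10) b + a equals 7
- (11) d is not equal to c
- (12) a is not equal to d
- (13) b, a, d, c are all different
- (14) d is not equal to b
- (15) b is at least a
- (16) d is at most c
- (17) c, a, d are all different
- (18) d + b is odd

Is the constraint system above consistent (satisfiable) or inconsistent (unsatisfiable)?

Try a = 1, b = 6, c = 7, d = 3.
Check constraint 2: d + b = 9; constraint 3: b - d = 3. The remaining constraints are straightforward to verify.

Satisfiable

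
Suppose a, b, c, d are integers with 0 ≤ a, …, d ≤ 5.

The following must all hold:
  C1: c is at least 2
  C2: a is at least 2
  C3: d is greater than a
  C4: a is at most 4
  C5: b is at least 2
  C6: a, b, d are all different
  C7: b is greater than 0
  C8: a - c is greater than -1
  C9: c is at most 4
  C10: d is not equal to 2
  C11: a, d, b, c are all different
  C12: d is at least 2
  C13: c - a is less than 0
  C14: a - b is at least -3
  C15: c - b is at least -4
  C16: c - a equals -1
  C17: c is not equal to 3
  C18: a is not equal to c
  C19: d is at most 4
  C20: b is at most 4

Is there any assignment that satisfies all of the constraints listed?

Unsatisfiable

Constraints 1, 2, 4, 5, 9, 12, 19, and 20 confine each of a, d, b, c to the 3 values {2, …, 4}.
Constraint 11 requires all 4 of them to be distinct, but only 3 values are available — impossible by the pigeonhole principle.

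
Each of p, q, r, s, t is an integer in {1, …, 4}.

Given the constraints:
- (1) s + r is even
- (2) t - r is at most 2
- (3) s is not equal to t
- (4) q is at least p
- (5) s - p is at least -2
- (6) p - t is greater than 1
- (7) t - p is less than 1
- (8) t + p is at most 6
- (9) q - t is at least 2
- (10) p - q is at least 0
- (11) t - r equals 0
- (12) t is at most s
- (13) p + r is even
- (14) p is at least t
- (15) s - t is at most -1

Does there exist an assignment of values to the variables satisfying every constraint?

Constraints 5, 9, 10, and 15 give t − s ≥ 1, s − p ≥ -2, p − q ≥ 0, q − t ≥ 2.
Adding all 4 inequalities: the left sides telescope to 0, and the right sides sum to 1 + (-2) + 0 + 2 = 1. So 0 ≥ 1, which is false.

Unsatisfiable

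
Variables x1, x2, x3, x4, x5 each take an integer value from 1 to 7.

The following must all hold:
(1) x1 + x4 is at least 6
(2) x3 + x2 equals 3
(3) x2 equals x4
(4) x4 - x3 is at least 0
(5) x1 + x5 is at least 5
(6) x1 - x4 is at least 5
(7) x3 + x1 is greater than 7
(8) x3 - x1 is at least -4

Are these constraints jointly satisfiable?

Constraints 4, 6, and 8 give x4 − x3 ≥ 0, x3 − x1 ≥ -4, x1 − x4 ≥ 5.
Adding all 3 inequalities: the left sides telescope to 0, and the right sides sum to 0 + (-4) + 5 = 1. So 0 ≥ 1, which is false.

Unsatisfiable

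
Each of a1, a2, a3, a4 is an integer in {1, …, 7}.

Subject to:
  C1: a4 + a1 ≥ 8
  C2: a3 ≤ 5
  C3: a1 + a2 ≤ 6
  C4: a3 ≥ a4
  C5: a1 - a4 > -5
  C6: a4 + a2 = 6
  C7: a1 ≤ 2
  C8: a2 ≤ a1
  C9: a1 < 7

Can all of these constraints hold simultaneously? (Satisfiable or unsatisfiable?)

From constraints 2 and 4: a4 ≤ a3 ≤ 5. From constraint 7: a1 ≤ 2. Hence a4 + a1 ≤ 7. But constraint 1 requires a4 + a1 ≥ 8, and 8 > 7. Contradiction.

Unsatisfiable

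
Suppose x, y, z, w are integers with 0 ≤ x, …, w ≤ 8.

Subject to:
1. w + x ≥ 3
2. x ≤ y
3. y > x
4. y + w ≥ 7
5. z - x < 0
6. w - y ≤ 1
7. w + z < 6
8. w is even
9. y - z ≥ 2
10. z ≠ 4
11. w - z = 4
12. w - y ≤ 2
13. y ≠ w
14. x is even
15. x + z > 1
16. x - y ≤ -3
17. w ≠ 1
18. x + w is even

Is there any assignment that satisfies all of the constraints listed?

Satisfiable

One satisfying assignment is x = 2, y = 5, z = 0, w = 4.
For the less obvious constraints — constraint 1: w + x = 6; constraint 4: y + w = 9 — and the others hold by inspection.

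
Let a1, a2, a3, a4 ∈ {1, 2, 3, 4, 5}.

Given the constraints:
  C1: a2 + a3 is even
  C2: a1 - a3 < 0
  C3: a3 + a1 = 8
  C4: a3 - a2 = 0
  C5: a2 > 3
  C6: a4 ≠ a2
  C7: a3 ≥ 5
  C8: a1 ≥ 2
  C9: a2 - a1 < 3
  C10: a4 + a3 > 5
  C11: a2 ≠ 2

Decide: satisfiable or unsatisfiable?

Setting (a1, a2, a3, a4) = (3, 5, 5, 3) satisfies everything: constraint 2: a1 - a3 = -2; constraint 3: a3 + a1 = 8; constraint 4: a3 - a2 = 0, and the others follow.

Satisfiable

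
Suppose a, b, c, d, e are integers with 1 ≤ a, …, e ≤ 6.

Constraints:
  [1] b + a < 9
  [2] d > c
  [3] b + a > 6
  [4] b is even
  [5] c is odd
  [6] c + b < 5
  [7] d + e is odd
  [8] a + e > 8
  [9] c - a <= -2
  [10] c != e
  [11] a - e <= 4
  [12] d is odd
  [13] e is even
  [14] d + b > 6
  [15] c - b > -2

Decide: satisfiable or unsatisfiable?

Satisfiable

Take a = 6, b = 2, c = 1, d = 5, e = 4. Then constraint 1: b + a = 8; constraint 3: b + a = 8; constraint 6: c + b = 3, and every other listed constraint is also met.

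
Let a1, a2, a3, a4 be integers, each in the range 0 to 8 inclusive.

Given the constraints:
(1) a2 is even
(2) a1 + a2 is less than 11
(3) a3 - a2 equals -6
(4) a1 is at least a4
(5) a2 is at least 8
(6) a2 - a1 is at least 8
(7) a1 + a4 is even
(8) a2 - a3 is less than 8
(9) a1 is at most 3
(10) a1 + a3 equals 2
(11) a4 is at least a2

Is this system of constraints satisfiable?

From constraints 5 and 11: a4 ≥ a2 and a2 ≥ 8, so a4 ≥ 8. From constraints 4 and 9: a4 ≤ a1 and a1 ≤ 3, so a4 ≤ 3. But 3 < 8, so no value of a4 works.

Unsatisfiable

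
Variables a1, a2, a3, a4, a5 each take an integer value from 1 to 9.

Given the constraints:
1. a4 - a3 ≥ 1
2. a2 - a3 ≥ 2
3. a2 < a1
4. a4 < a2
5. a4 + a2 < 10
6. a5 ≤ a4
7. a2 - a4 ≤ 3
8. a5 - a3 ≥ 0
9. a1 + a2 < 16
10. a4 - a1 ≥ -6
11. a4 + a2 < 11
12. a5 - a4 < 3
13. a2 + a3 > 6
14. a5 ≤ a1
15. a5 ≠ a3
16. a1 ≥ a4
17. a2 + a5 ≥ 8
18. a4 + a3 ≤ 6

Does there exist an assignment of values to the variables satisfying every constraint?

Satisfiable

Try a1 = 9, a2 = 5, a3 = 2, a4 = 4, a5 = 4.
Check constraint 1: a4 - a3 = 2; constraint 2: a2 - a3 = 3. The remaining constraints are straightforward to verify.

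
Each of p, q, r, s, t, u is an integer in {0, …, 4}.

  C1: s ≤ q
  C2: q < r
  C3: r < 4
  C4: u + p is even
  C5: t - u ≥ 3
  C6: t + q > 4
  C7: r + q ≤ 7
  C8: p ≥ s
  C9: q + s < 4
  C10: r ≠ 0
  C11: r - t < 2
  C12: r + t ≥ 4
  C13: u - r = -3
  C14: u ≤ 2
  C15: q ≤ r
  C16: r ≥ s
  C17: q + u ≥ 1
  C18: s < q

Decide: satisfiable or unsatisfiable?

Satisfiable

Try p = 4, q = 2, r = 3, s = 1, t = 4, u = 0.
Check constraint 5: t - u = 4; constraint 6: t + q = 6. The remaining constraints are straightforward to verify.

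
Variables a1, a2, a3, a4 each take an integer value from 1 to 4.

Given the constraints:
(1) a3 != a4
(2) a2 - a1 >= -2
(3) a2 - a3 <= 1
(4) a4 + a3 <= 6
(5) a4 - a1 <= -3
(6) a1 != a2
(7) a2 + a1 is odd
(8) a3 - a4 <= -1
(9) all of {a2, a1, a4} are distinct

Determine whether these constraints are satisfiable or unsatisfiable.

Unsatisfiable

Constraints 2, 3, 5, and 8 give a4 − a3 ≥ 1, a3 − a2 ≥ -1, a2 − a1 ≥ -2, a1 − a4 ≥ 3.
Adding all 4 inequalities: the left sides telescope to 0, and the right sides sum to 1 + (-1) + (-2) + 3 = 1. So 0 ≥ 1, which is false.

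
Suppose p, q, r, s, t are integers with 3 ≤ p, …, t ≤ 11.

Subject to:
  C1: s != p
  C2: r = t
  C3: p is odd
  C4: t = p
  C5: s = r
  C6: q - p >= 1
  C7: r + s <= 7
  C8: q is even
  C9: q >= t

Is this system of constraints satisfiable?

From constraints 2, 4, and 5, s = r = t = p, so s = p. But constraint 1 says s ≠ p. Contradiction.

Unsatisfiable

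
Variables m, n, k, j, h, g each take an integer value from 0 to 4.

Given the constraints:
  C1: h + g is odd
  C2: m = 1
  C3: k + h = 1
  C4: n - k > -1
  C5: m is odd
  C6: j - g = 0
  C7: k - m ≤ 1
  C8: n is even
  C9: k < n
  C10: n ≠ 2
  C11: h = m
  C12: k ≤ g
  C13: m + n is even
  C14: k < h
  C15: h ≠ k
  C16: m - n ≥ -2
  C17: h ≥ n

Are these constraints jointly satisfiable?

Constraint 5 makes m odd and constraint 8 makes n even, so m + n must be odd. Constraint 13 says m + n is even — contradiction.

Unsatisfiable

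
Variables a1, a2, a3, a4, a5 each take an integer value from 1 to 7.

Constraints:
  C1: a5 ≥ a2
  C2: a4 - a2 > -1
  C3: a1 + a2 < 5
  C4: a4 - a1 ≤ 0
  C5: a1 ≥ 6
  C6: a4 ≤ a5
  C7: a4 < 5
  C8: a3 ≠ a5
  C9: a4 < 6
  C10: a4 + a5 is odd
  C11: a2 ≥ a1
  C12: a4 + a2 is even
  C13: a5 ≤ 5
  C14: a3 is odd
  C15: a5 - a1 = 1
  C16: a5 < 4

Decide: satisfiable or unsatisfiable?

From constraints 5 and 11: a2 ≥ a1 and a1 ≥ 6, so a2 ≥ 6. From constraints 1 and 13: a2 ≤ a5 and a5 ≤ 5, so a2 ≤ 5. But 5 < 6, so no value of a2 works.

Unsatisfiable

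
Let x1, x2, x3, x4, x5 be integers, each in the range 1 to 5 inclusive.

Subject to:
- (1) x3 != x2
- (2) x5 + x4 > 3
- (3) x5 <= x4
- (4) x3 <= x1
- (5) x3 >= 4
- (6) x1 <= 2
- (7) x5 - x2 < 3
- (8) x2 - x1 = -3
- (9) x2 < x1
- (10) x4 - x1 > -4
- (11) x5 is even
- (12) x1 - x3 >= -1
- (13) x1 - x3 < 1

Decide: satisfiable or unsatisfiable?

From constraints 4 and 5: x1 ≥ x3 and x3 ≥ 4, so x1 ≥ 4. From constraint 6: x1 ≤ 2. But 2 < 4, so no value of x1 works.

Unsatisfiable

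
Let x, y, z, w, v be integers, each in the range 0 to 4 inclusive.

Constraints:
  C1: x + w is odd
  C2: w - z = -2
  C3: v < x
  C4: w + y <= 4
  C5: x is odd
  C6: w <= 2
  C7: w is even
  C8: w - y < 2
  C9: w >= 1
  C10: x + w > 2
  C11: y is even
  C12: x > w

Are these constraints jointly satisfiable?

Setting (x, y, z, w, v) = (3, 2, 4, 2, 2) satisfies everything: constraint 2: w - z = -2; constraint 4: w + y = 4; constraint 8: w - y = 0, and the others follow.

Satisfiable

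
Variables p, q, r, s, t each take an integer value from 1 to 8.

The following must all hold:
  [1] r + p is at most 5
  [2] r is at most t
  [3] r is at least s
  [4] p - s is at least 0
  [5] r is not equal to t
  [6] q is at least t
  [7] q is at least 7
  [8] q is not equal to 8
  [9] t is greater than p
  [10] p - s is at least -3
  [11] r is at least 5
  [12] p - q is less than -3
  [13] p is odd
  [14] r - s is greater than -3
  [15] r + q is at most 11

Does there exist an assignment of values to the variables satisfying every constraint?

From constraint 11: r ≥ 5. From constraint 7: q ≥ 7. Hence r + q ≥ 12. But constraint 15 requires r + q ≤ 11, and 11 < 12. Contradiction.

Unsatisfiable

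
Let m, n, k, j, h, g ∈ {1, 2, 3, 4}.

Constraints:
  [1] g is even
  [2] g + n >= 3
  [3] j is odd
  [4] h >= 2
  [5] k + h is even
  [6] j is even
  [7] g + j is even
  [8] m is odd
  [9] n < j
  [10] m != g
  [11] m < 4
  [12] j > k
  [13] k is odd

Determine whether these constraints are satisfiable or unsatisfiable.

Constraint 1 makes g even and constraint 3 makes j odd, so g + j must be odd. Constraint 7 says g + j is even — contradiction.

Unsatisfiable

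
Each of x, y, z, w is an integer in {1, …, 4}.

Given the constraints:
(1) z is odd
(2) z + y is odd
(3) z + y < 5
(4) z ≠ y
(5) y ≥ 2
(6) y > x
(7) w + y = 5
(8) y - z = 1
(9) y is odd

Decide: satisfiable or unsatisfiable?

Constraint 1 makes z odd and constraint 9 makes y odd, so z + y must be even. Constraint 2 says z + y is odd — contradiction.

Unsatisfiable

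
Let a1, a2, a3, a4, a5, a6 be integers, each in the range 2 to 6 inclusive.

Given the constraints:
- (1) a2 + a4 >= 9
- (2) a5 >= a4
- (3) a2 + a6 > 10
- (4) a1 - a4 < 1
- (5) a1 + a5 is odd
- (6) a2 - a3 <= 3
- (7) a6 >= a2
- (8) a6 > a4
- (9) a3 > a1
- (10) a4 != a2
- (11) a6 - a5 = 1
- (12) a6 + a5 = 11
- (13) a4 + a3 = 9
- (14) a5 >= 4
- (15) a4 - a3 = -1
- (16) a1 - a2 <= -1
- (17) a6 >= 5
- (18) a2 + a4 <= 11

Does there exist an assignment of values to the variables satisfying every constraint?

The assignment a1 = 2, a2 = 5, a3 = 5, a4 = 4, a5 = 5, a6 = 6 works:
  constraint 1 holds since a2 + a4 = 9.
  constraint 3 holds since a2 + a6 = 11.
  constraint 4 holds since a1 - a4 = -2.
The rest check out directly.

Satisfiable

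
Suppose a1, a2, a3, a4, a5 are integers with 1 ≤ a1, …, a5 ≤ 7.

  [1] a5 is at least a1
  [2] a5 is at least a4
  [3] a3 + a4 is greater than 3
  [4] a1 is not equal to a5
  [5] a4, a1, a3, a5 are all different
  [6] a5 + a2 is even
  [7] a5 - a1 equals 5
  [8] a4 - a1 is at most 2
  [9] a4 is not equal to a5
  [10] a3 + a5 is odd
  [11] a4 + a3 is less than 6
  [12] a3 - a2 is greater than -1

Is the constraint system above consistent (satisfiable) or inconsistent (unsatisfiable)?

Satisfiable

Try a1 = 1, a2 = 2, a3 = 3, a4 = 2, a5 = 6.
Check constraint 3: a3 + a4 = 5; constraint 7: a5 - a1 = 5; constraint 8: a4 - a1 = 1. The remaining constraints are straightforward to verify.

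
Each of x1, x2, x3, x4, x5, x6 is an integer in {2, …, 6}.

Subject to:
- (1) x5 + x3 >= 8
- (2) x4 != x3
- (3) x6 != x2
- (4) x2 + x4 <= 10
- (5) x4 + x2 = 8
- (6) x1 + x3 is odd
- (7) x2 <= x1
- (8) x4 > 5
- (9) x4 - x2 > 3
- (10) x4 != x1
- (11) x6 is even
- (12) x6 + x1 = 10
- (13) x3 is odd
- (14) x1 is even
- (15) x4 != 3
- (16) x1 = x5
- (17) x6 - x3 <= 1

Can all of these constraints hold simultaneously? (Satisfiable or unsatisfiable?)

Satisfiable

One satisfying assignment is x1 = 4, x2 = 2, x3 = 5, x4 = 6, x5 = 4, x6 = 6.
For the less obvious constraints — constraint 1: x5 + x3 = 9; constraint 4: x2 + x4 = 8 — and the others hold by inspection.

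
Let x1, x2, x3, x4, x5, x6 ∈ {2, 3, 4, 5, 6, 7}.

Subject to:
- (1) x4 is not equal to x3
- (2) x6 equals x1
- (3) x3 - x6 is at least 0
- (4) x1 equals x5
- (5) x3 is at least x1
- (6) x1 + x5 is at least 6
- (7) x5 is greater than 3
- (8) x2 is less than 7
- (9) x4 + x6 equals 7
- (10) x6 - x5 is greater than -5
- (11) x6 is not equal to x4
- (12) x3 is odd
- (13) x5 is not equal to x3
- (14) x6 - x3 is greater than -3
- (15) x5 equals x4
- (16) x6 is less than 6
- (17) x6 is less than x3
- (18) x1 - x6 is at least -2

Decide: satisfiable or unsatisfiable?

From constraints 2, 4, and 15, x6 = x1 = x5 = x4, so x6 = x4. But constraint 11 says x6 ≠ x4. Contradiction.

Unsatisfiable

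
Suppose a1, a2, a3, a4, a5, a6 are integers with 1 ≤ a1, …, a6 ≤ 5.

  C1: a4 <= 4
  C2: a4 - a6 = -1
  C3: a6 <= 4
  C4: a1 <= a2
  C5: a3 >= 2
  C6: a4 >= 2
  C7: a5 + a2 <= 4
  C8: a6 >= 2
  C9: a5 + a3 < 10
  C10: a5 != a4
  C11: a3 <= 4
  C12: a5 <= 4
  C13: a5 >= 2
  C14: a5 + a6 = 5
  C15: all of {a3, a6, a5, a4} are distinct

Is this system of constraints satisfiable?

Unsatisfiable

Constraints 1, 3, 5, 6, 8, 11, 12, and 13 confine each of a3, a6, a5, a4 to the 3 values {2, …, 4}.
Constraint 15 requires all 4 of them to be distinct, but only 3 values are available — impossible by the pigeonhole principle.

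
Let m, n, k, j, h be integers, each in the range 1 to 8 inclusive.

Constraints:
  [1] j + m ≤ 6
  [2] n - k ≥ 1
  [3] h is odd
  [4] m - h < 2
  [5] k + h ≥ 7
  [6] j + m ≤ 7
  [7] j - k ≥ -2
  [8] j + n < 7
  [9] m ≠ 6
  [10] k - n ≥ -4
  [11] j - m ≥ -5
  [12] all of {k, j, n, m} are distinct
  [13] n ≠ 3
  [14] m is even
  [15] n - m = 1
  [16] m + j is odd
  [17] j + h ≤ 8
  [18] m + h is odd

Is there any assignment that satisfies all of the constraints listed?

The assignment m = 4, n = 5, k = 2, j = 1, h = 5 works:
  constraint 1 holds since j + m = 5.
  constraint 2 holds since n - k = 3.
The rest check out directly.

Satisfiable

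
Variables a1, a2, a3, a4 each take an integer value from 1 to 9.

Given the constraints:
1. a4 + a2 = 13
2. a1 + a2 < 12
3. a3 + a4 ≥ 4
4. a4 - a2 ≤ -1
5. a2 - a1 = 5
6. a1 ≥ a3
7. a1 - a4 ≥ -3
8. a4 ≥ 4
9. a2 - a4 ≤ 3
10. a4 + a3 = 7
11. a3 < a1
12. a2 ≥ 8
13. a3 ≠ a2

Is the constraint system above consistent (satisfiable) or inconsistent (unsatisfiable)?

Setting (a1, a2, a3, a4) = (3, 8, 2, 5) satisfies everything: constraint 1: a4 + a2 = 13; constraint 2: a1 + a2 = 11; constraint 3: a3 + a4 = 7, and the others follow.

Satisfiable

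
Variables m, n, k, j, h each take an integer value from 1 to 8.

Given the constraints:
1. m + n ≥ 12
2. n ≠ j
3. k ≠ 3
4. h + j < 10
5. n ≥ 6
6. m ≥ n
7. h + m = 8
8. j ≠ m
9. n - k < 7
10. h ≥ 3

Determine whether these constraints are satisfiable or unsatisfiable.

From constraint 10: h ≥ 3. From constraints 5 and 6: m ≥ n ≥ 6. Hence h + m ≥ 9. But constraint 7 requires h + m = 8, and 8 < 9. Contradiction.

Unsatisfiable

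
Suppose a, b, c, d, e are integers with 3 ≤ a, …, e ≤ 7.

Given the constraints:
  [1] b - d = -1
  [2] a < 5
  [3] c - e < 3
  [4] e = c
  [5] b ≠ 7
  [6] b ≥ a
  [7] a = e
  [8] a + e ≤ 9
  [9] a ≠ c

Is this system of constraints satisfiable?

Unsatisfiable

From constraints 4 and 7, a = e = c, so a = c. But constraint 9 says a ≠ c. Contradiction.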